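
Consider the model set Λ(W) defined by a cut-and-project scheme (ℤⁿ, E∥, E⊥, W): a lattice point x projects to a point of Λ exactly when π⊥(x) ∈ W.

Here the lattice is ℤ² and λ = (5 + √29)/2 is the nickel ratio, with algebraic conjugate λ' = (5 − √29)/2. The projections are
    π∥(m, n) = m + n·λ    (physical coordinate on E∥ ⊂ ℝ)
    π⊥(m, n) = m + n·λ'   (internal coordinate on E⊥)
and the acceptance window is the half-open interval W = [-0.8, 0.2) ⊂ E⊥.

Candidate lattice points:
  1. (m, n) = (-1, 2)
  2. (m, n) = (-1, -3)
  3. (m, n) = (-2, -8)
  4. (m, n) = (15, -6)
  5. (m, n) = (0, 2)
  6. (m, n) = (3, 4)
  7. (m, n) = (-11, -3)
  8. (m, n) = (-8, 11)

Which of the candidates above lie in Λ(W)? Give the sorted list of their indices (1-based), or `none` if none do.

2, 3, 5

λ' = (5−√29)/2 ≈ -0.192582.
#1 (-1,2): internal coord -1 + (2)·λ' = -1.385165; -1.385165 ∉ [-0.8, 0.2) → out
#2 (-1,-3): internal coord -1 + (-3)·λ' = -0.422253; -0.422253 ∈ [-0.8, 0.2) → IN Λ
#3 (-2,-8): internal coord -2 + (-8)·λ' = -0.459341; -0.459341 ∈ [-0.8, 0.2) → IN Λ
#4 (15,-6): internal coord 15 + (-6)·λ' = +16.155494; +16.155494 ∉ [-0.8, 0.2) → out
#5 (0,2): internal coord 0 + (2)·λ' = -0.385165; -0.385165 ∈ [-0.8, 0.2) → IN Λ
#6 (3,4): internal coord 3 + (4)·λ' = +2.229670; +2.229670 ∉ [-0.8, 0.2) → out
#7 (-11,-3): internal coord -11 + (-3)·λ' = -10.422253; -10.422253 ∉ [-0.8, 0.2) → out
#8 (-8,11): internal coord -8 + (11)·λ' = -10.118406; -10.118406 ∉ [-0.8, 0.2) → out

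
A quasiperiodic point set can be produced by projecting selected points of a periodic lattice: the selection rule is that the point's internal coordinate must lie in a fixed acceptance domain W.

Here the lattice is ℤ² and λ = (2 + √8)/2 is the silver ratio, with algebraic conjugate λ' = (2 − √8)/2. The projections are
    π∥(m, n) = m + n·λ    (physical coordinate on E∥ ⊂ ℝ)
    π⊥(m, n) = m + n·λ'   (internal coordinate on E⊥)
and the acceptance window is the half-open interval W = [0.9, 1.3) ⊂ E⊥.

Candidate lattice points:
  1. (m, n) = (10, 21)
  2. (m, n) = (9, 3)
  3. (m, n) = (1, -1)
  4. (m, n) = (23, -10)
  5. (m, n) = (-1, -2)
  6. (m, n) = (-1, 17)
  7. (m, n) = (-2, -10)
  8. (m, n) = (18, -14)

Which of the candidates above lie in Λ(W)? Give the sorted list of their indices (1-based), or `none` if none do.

Numerically λ ≈ 2.414214 and λ' = −1/λ ≈ -0.414214.
[1] lift (10,21): star map gives 1.301515; window check 0.9 ≤ 1.301515 < 1.3 is false → out
[2] lift (9,3): star map gives 7.757359; window check 0.9 ≤ 7.757359 < 1.3 is false → out
[3] lift (1,-1): star map gives 1.414214; window check 0.9 ≤ 1.414214 < 1.3 is false → out
[4] lift (23,-10): star map gives 27.142136; window check 0.9 ≤ 27.142136 < 1.3 is false → out
[5] lift (-1,-2): star map gives -0.171573; window check 0.9 ≤ -0.171573 < 1.3 is false → out
[6] lift (-1,17): star map gives -8.041631; window check 0.9 ≤ -8.041631 < 1.3 is false → out
[7] lift (-2,-10): star map gives 2.142136; window check 0.9 ≤ 2.142136 < 1.3 is false → out
[8] lift (18,-14): star map gives 23.798990; window check 0.9 ≤ 23.798990 < 1.3 is false → out

none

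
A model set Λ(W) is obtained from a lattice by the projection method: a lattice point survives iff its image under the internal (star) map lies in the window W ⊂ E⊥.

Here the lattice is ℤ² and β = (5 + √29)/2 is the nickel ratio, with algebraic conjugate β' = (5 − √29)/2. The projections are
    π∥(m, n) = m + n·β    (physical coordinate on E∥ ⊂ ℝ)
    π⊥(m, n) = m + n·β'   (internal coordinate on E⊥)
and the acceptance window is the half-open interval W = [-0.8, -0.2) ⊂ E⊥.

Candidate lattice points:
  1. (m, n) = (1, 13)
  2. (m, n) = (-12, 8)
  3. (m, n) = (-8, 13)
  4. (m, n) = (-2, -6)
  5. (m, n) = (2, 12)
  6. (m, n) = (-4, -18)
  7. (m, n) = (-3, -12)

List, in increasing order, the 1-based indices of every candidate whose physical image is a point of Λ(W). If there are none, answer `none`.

5, 6, 7

Compute β' = (5−√29)/2 = -0.192582, so π⊥(m,n) = m -0.192582·n.
candidate 1: (m,n)=(1,13) → π∥ = 1+13·β ≈ 68.503571, π⊥ = 1+13·β' ≈ -1.503571 ∉ [-0.8, -0.2) ⇒ out
candidate 2: (m,n)=(-12,8) → π∥ = -12+8·β ≈ 29.540659, π⊥ = -12+8·β' ≈ -13.540659 ∉ [-0.8, -0.2) ⇒ out
candidate 3: (m,n)=(-8,13) → π∥ = -8+13·β ≈ 59.503571, π⊥ = -8+13·β' ≈ -10.503571 ∉ [-0.8, -0.2) ⇒ out
candidate 4: (m,n)=(-2,-6) → π∥ = -2-6·β ≈ -33.155494, π⊥ = -2-6·β' ≈ -0.844506 ∉ [-0.8, -0.2) ⇒ out
candidate 5: (m,n)=(2,12) → π∥ = 2+12·β ≈ 64.310989, π⊥ = 2+12·β' ≈ -0.310989 ∈ [-0.8, -0.2) ⇒ IN Λ
candidate 6: (m,n)=(-4,-18) → π∥ = -4-18·β ≈ -97.466483, π⊥ = -4-18·β' ≈ -0.533517 ∈ [-0.8, -0.2) ⇒ IN Λ
candidate 7: (m,n)=(-3,-12) → π∥ = -3-12·β ≈ -65.310989, π⊥ = -3-12·β' ≈ -0.689011 ∈ [-0.8, -0.2) ⇒ IN Λ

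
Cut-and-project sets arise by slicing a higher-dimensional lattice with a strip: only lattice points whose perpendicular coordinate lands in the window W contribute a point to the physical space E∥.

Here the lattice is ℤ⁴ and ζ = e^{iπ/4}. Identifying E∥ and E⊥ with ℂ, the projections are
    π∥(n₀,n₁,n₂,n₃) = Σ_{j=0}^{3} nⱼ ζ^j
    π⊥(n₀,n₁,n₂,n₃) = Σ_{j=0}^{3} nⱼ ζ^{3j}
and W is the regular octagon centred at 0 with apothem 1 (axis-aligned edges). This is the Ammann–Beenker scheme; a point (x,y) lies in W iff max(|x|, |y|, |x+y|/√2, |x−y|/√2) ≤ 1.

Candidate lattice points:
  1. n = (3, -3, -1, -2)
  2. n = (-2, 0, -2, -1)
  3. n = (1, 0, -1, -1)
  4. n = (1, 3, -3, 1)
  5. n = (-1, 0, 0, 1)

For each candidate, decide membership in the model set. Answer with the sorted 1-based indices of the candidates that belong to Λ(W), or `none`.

π⊥(n) = n₀ + n₁ζ³ + n₂ζ⁶ + n₃ζ⁹ where ζ = e^{iπ/4}.
#1 (3, -3, -1, -2): internal (3.707107, -2.535534); octagon support 4.414214 vs apothem 1 → ∉ W
#2 (-2, 0, -2, -1): internal (-2.707107, 1.292893); octagon support 2.828427 vs apothem 1 → ∉ W
#3 (1, 0, -1, -1): internal (0.292893, 0.292893); octagon support 0.414214 vs apothem 1 → ∈ W
#4 (1, 3, -3, 1): internal (-0.414214, 5.828427); octagon support 5.828427 vs apothem 1 → ∉ W
#5 (-1, 0, 0, 1): internal (-0.292893, 0.707107); octagon support 0.707107 vs apothem 1 → ∈ W

3, 5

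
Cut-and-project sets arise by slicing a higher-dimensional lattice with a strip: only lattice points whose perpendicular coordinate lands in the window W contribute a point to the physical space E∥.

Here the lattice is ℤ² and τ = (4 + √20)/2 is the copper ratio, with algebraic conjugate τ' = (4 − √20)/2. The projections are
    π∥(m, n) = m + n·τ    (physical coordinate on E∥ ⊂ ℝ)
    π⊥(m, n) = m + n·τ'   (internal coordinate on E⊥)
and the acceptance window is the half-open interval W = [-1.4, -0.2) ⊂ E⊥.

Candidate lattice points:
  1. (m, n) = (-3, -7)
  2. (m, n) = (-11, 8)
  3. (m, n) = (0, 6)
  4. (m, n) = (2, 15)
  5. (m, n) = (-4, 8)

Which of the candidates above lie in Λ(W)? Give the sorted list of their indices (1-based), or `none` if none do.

1

τ' = (4−√20)/2 ≈ -0.23607.
candidate 1: (m,n)=(-3,-7) → π∥ = -3-7·τ ≈ -32.65248, π⊥ = -3-7·τ' ≈ -1.34752 ∈ [-1.4, -0.2) ⇒ IN Λ
candidate 2: (m,n)=(-11,8) → π∥ = -11+8·τ ≈ 22.88854, π⊥ = -11+8·τ' ≈ -12.88854 ∉ [-1.4, -0.2) ⇒ out
candidate 3: (m,n)=(0,6) → π∥ = 0+6·τ ≈ 25.41641, π⊥ = 0+6·τ' ≈ -1.41641 ∉ [-1.4, -0.2) ⇒ out
candidate 4: (m,n)=(2,15) → π∥ = 2+15·τ ≈ 65.54102, π⊥ = 2+15·τ' ≈ -1.54102 ∉ [-1.4, -0.2) ⇒ out
candidate 5: (m,n)=(-4,8) → π∥ = -4+8·τ ≈ 29.88854, π⊥ = -4+8·τ' ≈ -5.88854 ∉ [-1.4, -0.2) ⇒ out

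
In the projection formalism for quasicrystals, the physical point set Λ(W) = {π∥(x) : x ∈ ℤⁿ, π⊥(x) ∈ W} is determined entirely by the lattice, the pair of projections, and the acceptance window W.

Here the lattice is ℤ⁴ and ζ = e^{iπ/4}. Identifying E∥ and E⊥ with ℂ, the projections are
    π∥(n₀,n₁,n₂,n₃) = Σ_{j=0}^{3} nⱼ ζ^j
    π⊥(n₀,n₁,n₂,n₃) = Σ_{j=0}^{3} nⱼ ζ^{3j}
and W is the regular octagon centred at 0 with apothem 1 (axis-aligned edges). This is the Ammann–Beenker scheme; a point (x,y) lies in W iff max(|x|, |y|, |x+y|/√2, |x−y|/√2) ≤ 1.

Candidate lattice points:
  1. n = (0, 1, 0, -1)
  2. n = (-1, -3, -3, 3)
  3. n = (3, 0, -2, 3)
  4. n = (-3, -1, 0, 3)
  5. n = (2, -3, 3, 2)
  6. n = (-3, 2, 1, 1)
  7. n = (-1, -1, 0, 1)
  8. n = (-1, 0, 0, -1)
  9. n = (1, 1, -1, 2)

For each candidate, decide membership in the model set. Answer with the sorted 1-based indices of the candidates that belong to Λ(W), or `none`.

π⊥(n) = n₀ + n₁ζ³ + n₂ζ⁶ + n₃ζ⁹ where ζ = e^{iπ/4}.
#1 (0, 1, 0, -1): internal (-1.4142, 0.0000); octagon support 1.4142 vs apothem 1 → ∉ W
#2 (-1, -3, -3, 3): internal (3.2426, 3.0000); octagon support 4.4142 vs apothem 1 → ∉ W
#3 (3, 0, -2, 3): internal (5.1213, 4.1213); octagon support 6.5355 vs apothem 1 → ∉ W
#4 (-3, -1, 0, 3): internal (-0.1716, 1.4142); octagon support 1.4142 vs apothem 1 → ∉ W
#5 (2, -3, 3, 2): internal (5.5355, -3.7071); octagon support 6.5355 vs apothem 1 → ∉ W
#6 (-3, 2, 1, 1): internal (-3.7071, 1.1213); octagon support 3.7071 vs apothem 1 → ∉ W
#7 (-1, -1, 0, 1): internal (0.4142, 0.0000); octagon support 0.4142 vs apothem 1 → ∈ W
#8 (-1, 0, 0, -1): internal (-1.7071, -0.7071); octagon support 1.7071 vs apothem 1 → ∉ W
#9 (1, 1, -1, 2): internal (1.7071, 3.1213); octagon support 3.4142 vs apothem 1 → ∉ W

7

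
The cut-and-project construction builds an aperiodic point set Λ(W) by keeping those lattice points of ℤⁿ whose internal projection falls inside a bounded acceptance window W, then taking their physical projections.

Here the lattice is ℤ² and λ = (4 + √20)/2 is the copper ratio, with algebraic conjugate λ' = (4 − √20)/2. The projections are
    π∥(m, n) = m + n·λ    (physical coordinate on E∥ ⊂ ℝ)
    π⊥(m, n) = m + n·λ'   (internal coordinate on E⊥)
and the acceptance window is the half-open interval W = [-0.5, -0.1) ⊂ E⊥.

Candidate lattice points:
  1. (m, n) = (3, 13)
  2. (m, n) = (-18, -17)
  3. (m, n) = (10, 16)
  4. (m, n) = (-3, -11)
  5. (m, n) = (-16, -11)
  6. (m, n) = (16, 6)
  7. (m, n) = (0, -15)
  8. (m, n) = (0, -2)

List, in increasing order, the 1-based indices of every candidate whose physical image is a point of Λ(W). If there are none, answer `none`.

Compute λ' = (4−√20)/2 = -0.23607, so π⊥(m,n) = m -0.23607·n.
#1 (3,13): internal coord 3 + (13)·λ' = -0.06888; -0.06888 ∉ [-0.5, -0.1) → out
#2 (-18,-17): internal coord -18 + (-17)·λ' = -13.98684; -13.98684 ∉ [-0.5, -0.1) → out
#3 (10,16): internal coord 10 + (16)·λ' = +6.22291; +6.22291 ∉ [-0.5, -0.1) → out
#4 (-3,-11): internal coord -3 + (-11)·λ' = -0.40325; -0.40325 ∈ [-0.5, -0.1) → IN Λ
#5 (-16,-11): internal coord -16 + (-11)·λ' = -13.40325; -13.40325 ∉ [-0.5, -0.1) → out
#6 (16,6): internal coord 16 + (6)·λ' = +14.58359; +14.58359 ∉ [-0.5, -0.1) → out
#7 (0,-15): internal coord 0 + (-15)·λ' = +3.54102; +3.54102 ∉ [-0.5, -0.1) → out
#8 (0,-2): internal coord 0 + (-2)·λ' = +0.47214; +0.47214 ∉ [-0.5, -0.1) → out

4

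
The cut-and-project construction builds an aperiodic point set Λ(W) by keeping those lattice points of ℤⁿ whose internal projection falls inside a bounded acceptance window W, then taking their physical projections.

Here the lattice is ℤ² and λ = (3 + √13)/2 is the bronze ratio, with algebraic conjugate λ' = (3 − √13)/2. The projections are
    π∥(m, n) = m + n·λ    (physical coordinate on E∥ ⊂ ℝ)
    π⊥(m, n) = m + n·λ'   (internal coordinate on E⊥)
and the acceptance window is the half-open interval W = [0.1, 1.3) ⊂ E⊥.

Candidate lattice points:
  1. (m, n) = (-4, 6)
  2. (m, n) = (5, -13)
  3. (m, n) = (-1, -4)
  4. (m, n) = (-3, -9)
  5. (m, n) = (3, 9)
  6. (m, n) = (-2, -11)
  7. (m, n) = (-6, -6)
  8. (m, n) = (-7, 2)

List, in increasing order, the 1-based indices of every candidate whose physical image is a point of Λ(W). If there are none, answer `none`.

λ' = (3−√13)/2 ≈ -0.3028.
[1] lift (-4,6): star map gives -5.8167; window check 0.1 ≤ -5.8167 < 1.3 is false → out
[2] lift (5,-13): star map gives 8.9361; window check 0.1 ≤ 8.9361 < 1.3 is false → out
[3] lift (-1,-4): star map gives 0.2111; window check 0.1 ≤ 0.2111 < 1.3 is true → IN Λ
[4] lift (-3,-9): star map gives -0.2750; window check 0.1 ≤ -0.2750 < 1.3 is false → out
[5] lift (3,9): star map gives 0.2750; window check 0.1 ≤ 0.2750 < 1.3 is true → IN Λ
[6] lift (-2,-11): star map gives 1.3305; window check 0.1 ≤ 1.3305 < 1.3 is false → out
[7] lift (-6,-6): star map gives -4.1833; window check 0.1 ≤ -4.1833 < 1.3 is false → out
[8] lift (-7,2): star map gives -7.6056; window check 0.1 ≤ -7.6056 < 1.3 is false → out

3, 5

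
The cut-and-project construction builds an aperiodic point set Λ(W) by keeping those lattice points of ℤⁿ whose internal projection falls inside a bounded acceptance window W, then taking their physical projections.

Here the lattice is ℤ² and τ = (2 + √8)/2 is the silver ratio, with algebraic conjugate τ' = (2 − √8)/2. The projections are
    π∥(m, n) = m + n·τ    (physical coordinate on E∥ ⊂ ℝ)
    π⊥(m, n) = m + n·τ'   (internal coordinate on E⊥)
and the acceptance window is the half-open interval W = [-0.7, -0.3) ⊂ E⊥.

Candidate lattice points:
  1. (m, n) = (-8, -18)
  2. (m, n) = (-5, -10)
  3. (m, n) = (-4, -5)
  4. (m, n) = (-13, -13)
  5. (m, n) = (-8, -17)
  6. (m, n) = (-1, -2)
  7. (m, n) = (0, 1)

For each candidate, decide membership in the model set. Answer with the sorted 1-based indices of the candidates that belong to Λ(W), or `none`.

Numerically τ ≈ 2.4142 and τ' = −1/τ ≈ -0.4142.
#1 (-8,-18): internal coord -8 + (-18)·τ' = -0.5442; -0.5442 ∈ [-0.7, -0.3) → IN Λ
#2 (-5,-10): internal coord -5 + (-10)·τ' = -0.8579; -0.8579 ∉ [-0.7, -0.3) → out
#3 (-4,-5): internal coord -4 + (-5)·τ' = -1.9289; -1.9289 ∉ [-0.7, -0.3) → out
#4 (-13,-13): internal coord -13 + (-13)·τ' = -7.6152; -7.6152 ∉ [-0.7, -0.3) → out
#5 (-8,-17): internal coord -8 + (-17)·τ' = -0.9584; -0.9584 ∉ [-0.7, -0.3) → out
#6 (-1,-2): internal coord -1 + (-2)·τ' = -0.1716; -0.1716 ∉ [-0.7, -0.3) → out
#7 (0,1): internal coord 0 + (1)·τ' = -0.4142; -0.4142 ∈ [-0.7, -0.3) → IN Λ

1, 7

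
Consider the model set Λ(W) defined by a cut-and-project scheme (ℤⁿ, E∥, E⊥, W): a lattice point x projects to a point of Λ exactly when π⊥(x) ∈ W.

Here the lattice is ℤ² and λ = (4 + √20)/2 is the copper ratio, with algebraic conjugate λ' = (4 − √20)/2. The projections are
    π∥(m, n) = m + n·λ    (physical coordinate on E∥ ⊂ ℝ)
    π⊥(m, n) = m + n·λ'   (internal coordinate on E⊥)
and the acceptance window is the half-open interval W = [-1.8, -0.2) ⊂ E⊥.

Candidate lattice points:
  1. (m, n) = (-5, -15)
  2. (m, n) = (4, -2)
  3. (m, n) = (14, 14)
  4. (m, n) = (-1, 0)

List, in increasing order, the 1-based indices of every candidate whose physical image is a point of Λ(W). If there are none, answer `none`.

λ' = (4−√20)/2 ≈ -0.2361.
#1 (-5,-15): internal coord -5 + (-15)·λ' = -1.4590; -1.4590 ∈ [-1.8, -0.2) → IN Λ
#2 (4,-2): internal coord 4 + (-2)·λ' = +4.4721; +4.4721 ∉ [-1.8, -0.2) → out
#3 (14,14): internal coord 14 + (14)·λ' = +10.6950; +10.6950 ∉ [-1.8, -0.2) → out
#4 (-1,0): internal coord -1 + (0)·λ' = -1.0000; -1.0000 ∈ [-1.8, -0.2) → IN Λ

1, 4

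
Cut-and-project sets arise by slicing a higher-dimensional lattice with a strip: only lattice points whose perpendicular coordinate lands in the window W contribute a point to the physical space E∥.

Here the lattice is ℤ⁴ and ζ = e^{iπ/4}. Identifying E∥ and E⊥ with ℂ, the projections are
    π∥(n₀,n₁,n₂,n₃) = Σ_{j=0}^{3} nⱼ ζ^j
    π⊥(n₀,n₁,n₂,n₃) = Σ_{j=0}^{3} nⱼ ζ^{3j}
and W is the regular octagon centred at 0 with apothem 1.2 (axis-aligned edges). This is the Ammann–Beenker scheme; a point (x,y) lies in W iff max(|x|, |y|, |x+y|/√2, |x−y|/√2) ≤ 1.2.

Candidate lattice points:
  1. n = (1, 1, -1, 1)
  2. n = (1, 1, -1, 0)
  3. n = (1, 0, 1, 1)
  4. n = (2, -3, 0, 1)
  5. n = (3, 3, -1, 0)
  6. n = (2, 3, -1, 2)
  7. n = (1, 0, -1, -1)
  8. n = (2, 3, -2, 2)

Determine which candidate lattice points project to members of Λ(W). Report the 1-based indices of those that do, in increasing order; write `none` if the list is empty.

7

With ζ = e^{iπ/4} the internal vectors are ζ^0,ζ^3,ζ^6,ζ^9.
candidate 1: n = (1, 1, -1, 1) → π⊥ ≈ (+1.000000, +2.414214); max(|x|,|y|,|x±y|/√2) = 2.414214 > 1.2 ⇒ ∉ W
candidate 2: n = (1, 1, -1, 0) → π⊥ ≈ (+0.292893, +1.707107); max(|x|,|y|,|x±y|/√2) = 1.707107 > 1.2 ⇒ ∉ W
candidate 3: n = (1, 0, 1, 1) → π⊥ ≈ (+1.707107, -0.292893); max(|x|,|y|,|x±y|/√2) = 1.707107 > 1.2 ⇒ ∉ W
candidate 4: n = (2, -3, 0, 1) → π⊥ ≈ (+4.828427, -1.414214); max(|x|,|y|,|x±y|/√2) = 4.828427 > 1.2 ⇒ ∉ W
candidate 5: n = (3, 3, -1, 0) → π⊥ ≈ (+0.878680, +3.121320); max(|x|,|y|,|x±y|/√2) = 3.121320 > 1.2 ⇒ ∉ W
candidate 6: n = (2, 3, -1, 2) → π⊥ ≈ (+1.292893, +4.535534); max(|x|,|y|,|x±y|/√2) = 4.535534 > 1.2 ⇒ ∉ W
candidate 7: n = (1, 0, -1, -1) → π⊥ ≈ (+0.292893, +0.292893); max(|x|,|y|,|x±y|/√2) = 0.414214 ≤ 1.2 ⇒ ∈ W
candidate 8: n = (2, 3, -2, 2) → π⊥ ≈ (+1.292893, +5.535534); max(|x|,|y|,|x±y|/√2) = 5.535534 > 1.2 ⇒ ∉ W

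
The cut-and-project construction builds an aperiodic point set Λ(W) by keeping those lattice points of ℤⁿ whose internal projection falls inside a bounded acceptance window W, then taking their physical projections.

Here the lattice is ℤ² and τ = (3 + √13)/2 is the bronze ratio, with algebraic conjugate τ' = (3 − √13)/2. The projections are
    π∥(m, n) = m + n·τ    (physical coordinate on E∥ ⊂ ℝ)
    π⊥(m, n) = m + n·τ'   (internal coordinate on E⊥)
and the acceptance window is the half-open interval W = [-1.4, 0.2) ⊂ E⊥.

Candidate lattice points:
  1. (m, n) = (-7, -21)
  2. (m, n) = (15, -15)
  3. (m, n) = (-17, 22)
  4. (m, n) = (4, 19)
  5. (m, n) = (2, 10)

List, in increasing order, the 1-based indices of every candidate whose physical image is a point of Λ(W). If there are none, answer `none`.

Numerically τ ≈ 3.30278 and τ' = −1/τ ≈ -0.30278.
[1] lift (-7,-21): star map gives -0.64171; window check -1.4 ≤ -0.64171 < 0.2 is true → IN Λ
[2] lift (15,-15): star map gives 19.54163; window check -1.4 ≤ 19.54163 < 0.2 is false → out
[3] lift (-17,22): star map gives -23.66106; window check -1.4 ≤ -23.66106 < 0.2 is false → out
[4] lift (4,19): star map gives -1.75274; window check -1.4 ≤ -1.75274 < 0.2 is false → out
[5] lift (2,10): star map gives -1.02776; window check -1.4 ≤ -1.02776 < 0.2 is true → IN Λ

1, 5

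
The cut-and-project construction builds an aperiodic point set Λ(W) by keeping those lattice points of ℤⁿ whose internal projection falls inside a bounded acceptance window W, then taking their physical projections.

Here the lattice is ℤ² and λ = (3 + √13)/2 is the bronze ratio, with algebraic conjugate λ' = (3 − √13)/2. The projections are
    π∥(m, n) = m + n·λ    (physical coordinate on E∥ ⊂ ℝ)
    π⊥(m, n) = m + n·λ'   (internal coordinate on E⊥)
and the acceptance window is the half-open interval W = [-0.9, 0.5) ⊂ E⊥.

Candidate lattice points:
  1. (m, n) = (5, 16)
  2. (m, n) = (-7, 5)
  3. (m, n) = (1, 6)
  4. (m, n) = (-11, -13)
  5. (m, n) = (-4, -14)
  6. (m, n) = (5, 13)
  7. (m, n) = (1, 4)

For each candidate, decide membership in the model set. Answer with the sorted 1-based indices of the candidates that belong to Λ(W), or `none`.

Compute λ' = (3−√13)/2 = -0.3028, so π⊥(m,n) = m -0.3028·n.
[1] lift (5,16): star map gives 0.1556; window check -0.9 ≤ 0.1556 < 0.5 is true → IN Λ
[2] lift (-7,5): star map gives -8.5139; window check -0.9 ≤ -8.5139 < 0.5 is false → out
[3] lift (1,6): star map gives -0.8167; window check -0.9 ≤ -0.8167 < 0.5 is true → IN Λ
[4] lift (-11,-13): star map gives -7.0639; window check -0.9 ≤ -7.0639 < 0.5 is false → out
[5] lift (-4,-14): star map gives 0.2389; window check -0.9 ≤ 0.2389 < 0.5 is true → IN Λ
[6] lift (5,13): star map gives 1.0639; window check -0.9 ≤ 1.0639 < 0.5 is false → out
[7] lift (1,4): star map gives -0.2111; window check -0.9 ≤ -0.2111 < 0.5 is true → IN Λ

1, 3, 5, 7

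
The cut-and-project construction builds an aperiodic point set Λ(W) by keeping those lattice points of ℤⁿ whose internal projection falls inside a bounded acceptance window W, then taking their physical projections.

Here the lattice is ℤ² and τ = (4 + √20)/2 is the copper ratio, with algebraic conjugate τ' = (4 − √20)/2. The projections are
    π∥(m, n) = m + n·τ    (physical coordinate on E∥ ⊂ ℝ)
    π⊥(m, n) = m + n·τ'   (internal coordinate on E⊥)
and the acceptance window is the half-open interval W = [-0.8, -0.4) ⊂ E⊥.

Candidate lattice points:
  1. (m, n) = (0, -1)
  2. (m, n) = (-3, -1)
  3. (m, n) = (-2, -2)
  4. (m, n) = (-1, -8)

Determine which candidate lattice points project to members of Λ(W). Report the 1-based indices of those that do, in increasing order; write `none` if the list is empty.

none

Compute τ' = (4−√20)/2 = -0.236068, so π⊥(m,n) = m -0.236068·n.
candidate 1: (m,n)=(0,-1) → π∥ = 0-1·τ ≈ -4.236068, π⊥ = 0-1·τ' ≈ 0.236068 ∉ [-0.8, -0.4) ⇒ out
candidate 2: (m,n)=(-3,-1) → π∥ = -3-1·τ ≈ -7.236068, π⊥ = -3-1·τ' ≈ -2.763932 ∉ [-0.8, -0.4) ⇒ out
candidate 3: (m,n)=(-2,-2) → π∥ = -2-2·τ ≈ -10.472136, π⊥ = -2-2·τ' ≈ -1.527864 ∉ [-0.8, -0.4) ⇒ out
candidate 4: (m,n)=(-1,-8) → π∥ = -1-8·τ ≈ -34.888544, π⊥ = -1-8·τ' ≈ 0.888544 ∉ [-0.8, -0.4) ⇒ out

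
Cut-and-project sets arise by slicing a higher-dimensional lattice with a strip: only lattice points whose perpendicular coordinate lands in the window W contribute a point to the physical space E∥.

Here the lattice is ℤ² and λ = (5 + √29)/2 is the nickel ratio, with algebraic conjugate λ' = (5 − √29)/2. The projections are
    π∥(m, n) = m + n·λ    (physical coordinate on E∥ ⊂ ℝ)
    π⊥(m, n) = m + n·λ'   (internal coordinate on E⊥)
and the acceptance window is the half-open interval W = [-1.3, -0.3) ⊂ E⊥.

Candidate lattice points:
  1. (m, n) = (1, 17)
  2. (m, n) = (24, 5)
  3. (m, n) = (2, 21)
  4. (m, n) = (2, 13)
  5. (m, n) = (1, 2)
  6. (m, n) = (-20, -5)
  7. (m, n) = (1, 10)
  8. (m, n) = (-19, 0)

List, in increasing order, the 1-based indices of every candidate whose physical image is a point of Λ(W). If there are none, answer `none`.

4, 7

Numerically λ ≈ 5.192582 and λ' = −1/λ ≈ -0.192582.
candidate 1: (m,n)=(1,17) → π∥ = 1+17·λ ≈ 89.273901, π⊥ = 1+17·λ' ≈ -2.273901 ∉ [-1.3, -0.3) ⇒ out
candidate 2: (m,n)=(24,5) → π∥ = 24+5·λ ≈ 49.962912, π⊥ = 24+5·λ' ≈ 23.037088 ∉ [-1.3, -0.3) ⇒ out
candidate 3: (m,n)=(2,21) → π∥ = 2+21·λ ≈ 111.044230, π⊥ = 2+21·λ' ≈ -2.044230 ∉ [-1.3, -0.3) ⇒ out
candidate 4: (m,n)=(2,13) → π∥ = 2+13·λ ≈ 69.503571, π⊥ = 2+13·λ' ≈ -0.503571 ∈ [-1.3, -0.3) ⇒ IN Λ
candidate 5: (m,n)=(1,2) → π∥ = 1+2·λ ≈ 11.385165, π⊥ = 1+2·λ' ≈ 0.614835 ∉ [-1.3, -0.3) ⇒ out
candidate 6: (m,n)=(-20,-5) → π∥ = -20-5·λ ≈ -45.962912, π⊥ = -20-5·λ' ≈ -19.037088 ∉ [-1.3, -0.3) ⇒ out
candidate 7: (m,n)=(1,10) → π∥ = 1+10·λ ≈ 52.925824, π⊥ = 1+10·λ' ≈ -0.925824 ∈ [-1.3, -0.3) ⇒ IN Λ
candidate 8: (m,n)=(-19,0) → π∥ = -19+0·λ ≈ -19.000000, π⊥ = -19+0·λ' ≈ -19.000000 ∉ [-1.3, -0.3) ⇒ out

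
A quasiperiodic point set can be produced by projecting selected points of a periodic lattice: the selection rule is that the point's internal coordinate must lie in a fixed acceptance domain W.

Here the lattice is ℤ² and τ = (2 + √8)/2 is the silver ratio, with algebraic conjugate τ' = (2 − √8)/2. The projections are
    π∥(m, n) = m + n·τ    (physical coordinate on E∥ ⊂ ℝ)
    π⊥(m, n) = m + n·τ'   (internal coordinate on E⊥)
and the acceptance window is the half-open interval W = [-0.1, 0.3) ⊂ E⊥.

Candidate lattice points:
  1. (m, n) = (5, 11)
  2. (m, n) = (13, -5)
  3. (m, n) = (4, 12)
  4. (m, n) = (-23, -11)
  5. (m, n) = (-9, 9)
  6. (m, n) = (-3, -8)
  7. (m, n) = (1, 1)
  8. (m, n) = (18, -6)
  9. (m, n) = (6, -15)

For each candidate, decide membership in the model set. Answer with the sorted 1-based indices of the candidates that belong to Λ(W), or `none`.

none

Compute τ' = (2−√8)/2 = -0.41421, so π⊥(m,n) = m -0.41421·n.
[1] lift (5,11): star map gives 0.44365; window check -0.1 ≤ 0.44365 < 0.3 is false → out
[2] lift (13,-5): star map gives 15.07107; window check -0.1 ≤ 15.07107 < 0.3 is false → out
[3] lift (4,12): star map gives -0.97056; window check -0.1 ≤ -0.97056 < 0.3 is false → out
[4] lift (-23,-11): star map gives -18.44365; window check -0.1 ≤ -18.44365 < 0.3 is false → out
[5] lift (-9,9): star map gives -12.72792; window check -0.1 ≤ -12.72792 < 0.3 is false → out
[6] lift (-3,-8): star map gives 0.31371; window check -0.1 ≤ 0.31371 < 0.3 is false → out
[7] lift (1,1): star map gives 0.58579; window check -0.1 ≤ 0.58579 < 0.3 is false → out
[8] lift (18,-6): star map gives 20.48528; window check -0.1 ≤ 20.48528 < 0.3 is false → out
[9] lift (6,-15): star map gives 12.21320; window check -0.1 ≤ 12.21320 < 0.3 is false → out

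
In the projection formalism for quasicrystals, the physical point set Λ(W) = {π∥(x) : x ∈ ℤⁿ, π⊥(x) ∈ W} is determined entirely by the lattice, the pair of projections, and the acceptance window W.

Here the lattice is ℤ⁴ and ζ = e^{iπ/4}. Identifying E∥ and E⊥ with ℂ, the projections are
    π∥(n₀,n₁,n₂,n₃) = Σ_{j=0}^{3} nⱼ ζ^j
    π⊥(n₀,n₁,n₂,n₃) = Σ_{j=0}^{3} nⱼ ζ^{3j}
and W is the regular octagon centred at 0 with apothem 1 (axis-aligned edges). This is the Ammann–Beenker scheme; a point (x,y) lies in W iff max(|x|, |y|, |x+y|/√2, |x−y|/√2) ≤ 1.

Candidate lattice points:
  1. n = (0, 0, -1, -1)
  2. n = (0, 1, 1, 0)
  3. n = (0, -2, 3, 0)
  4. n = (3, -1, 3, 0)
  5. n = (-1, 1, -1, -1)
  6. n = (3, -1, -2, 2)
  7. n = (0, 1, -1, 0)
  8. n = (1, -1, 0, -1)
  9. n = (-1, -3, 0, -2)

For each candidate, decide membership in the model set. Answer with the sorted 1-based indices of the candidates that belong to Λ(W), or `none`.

1, 2

With ζ = e^{iπ/4} the internal vectors are ζ^0,ζ^3,ζ^6,ζ^9.
candidate 1: n = (0, 0, -1, -1) → π⊥ ≈ (-0.707107, +0.292893); max(|x|,|y|,|x±y|/√2) = 0.707107 ≤ 1 ⇒ ∈ W
candidate 2: n = (0, 1, 1, 0) → π⊥ ≈ (-0.707107, -0.292893); max(|x|,|y|,|x±y|/√2) = 0.707107 ≤ 1 ⇒ ∈ W
candidate 3: n = (0, -2, 3, 0) → π⊥ ≈ (+1.414214, -4.414214); max(|x|,|y|,|x±y|/√2) = 4.414214 > 1 ⇒ ∉ W
candidate 4: n = (3, -1, 3, 0) → π⊥ ≈ (+3.707107, -3.707107); max(|x|,|y|,|x±y|/√2) = 5.242641 > 1 ⇒ ∉ W
candidate 5: n = (-1, 1, -1, -1) → π⊥ ≈ (-2.414214, +1.000000); max(|x|,|y|,|x±y|/√2) = 2.414214 > 1 ⇒ ∉ W
candidate 6: n = (3, -1, -2, 2) → π⊥ ≈ (+5.121320, +2.707107); max(|x|,|y|,|x±y|/√2) = 5.535534 > 1 ⇒ ∉ W
candidate 7: n = (0, 1, -1, 0) → π⊥ ≈ (-0.707107, +1.707107); max(|x|,|y|,|x±y|/√2) = 1.707107 > 1 ⇒ ∉ W
candidate 8: n = (1, -1, 0, -1) → π⊥ ≈ (+1.000000, -1.414214); max(|x|,|y|,|x±y|/√2) = 1.707107 > 1 ⇒ ∉ W
candidate 9: n = (-1, -3, 0, -2) → π⊥ ≈ (-0.292893, -3.535534); max(|x|,|y|,|x±y|/√2) = 3.535534 > 1 ⇒ ∉ W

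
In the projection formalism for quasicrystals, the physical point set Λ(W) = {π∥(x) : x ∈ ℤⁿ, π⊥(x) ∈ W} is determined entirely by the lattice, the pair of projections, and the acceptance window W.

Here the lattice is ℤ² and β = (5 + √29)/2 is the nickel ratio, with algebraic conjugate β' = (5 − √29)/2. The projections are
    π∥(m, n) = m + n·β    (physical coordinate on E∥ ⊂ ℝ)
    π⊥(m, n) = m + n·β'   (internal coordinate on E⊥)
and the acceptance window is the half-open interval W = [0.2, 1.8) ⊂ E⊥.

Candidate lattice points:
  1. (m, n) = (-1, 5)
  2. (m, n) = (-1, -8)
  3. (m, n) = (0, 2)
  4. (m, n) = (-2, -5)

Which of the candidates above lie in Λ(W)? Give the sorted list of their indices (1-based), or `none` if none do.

Numerically β ≈ 5.19258 and β' = −1/β ≈ -0.19258.
[1] lift (-1,5): star map gives -1.96291; window check 0.2 ≤ -1.96291 < 1.8 is false → out
[2] lift (-1,-8): star map gives 0.54066; window check 0.2 ≤ 0.54066 < 1.8 is true → IN Λ
[3] lift (0,2): star map gives -0.38516; window check 0.2 ≤ -0.38516 < 1.8 is false → out
[4] lift (-2,-5): star map gives -1.03709; window check 0.2 ≤ -1.03709 < 1.8 is false → out

2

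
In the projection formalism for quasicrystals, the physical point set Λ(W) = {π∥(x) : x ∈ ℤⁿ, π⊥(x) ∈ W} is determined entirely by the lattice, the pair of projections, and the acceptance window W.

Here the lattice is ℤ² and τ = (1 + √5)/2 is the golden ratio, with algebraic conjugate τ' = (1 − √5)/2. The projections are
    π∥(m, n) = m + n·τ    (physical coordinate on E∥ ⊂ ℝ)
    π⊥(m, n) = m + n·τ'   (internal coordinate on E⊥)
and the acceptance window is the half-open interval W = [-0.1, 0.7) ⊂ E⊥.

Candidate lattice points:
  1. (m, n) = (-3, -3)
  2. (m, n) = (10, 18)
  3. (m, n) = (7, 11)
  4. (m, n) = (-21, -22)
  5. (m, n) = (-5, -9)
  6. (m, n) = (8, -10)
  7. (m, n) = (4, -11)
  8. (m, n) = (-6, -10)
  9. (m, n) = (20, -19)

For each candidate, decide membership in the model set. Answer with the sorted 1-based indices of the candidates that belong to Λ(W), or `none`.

3, 5, 8

τ' = (1−√5)/2 ≈ -0.6180.
[1] lift (-3,-3): star map gives -1.1459; window check -0.1 ≤ -1.1459 < 0.7 is false → out
[2] lift (10,18): star map gives -1.1246; window check -0.1 ≤ -1.1246 < 0.7 is false → out
[3] lift (7,11): star map gives 0.2016; window check -0.1 ≤ 0.2016 < 0.7 is true → IN Λ
[4] lift (-21,-22): star map gives -7.4033; window check -0.1 ≤ -7.4033 < 0.7 is false → out
[5] lift (-5,-9): star map gives 0.5623; window check -0.1 ≤ 0.5623 < 0.7 is true → IN Λ
[6] lift (8,-10): star map gives 14.1803; window check -0.1 ≤ 14.1803 < 0.7 is false → out
[7] lift (4,-11): star map gives 10.7984; window check -0.1 ≤ 10.7984 < 0.7 is false → out
[8] lift (-6,-10): star map gives 0.1803; window check -0.1 ≤ 0.1803 < 0.7 is true → IN Λ
[9] lift (20,-19): star map gives 31.7426; window check -0.1 ≤ 31.7426 < 0.7 is false → out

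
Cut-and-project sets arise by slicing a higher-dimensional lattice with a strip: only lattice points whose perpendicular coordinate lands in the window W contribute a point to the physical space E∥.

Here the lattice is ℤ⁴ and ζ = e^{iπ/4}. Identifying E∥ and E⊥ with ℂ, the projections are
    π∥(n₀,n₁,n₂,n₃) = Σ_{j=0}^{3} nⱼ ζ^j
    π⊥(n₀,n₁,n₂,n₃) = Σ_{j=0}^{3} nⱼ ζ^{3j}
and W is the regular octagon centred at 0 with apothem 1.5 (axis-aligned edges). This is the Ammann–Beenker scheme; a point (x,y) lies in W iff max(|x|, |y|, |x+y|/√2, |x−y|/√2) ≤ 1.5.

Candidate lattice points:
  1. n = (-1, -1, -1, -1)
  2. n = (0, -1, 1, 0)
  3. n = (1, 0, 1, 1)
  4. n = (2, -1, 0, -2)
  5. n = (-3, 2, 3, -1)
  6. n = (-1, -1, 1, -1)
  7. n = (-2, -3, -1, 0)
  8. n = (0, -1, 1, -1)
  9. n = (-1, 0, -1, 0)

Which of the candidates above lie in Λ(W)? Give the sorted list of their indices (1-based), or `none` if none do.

Internal map: ζ^{3j} for j=0..3 gives (1,0), (−√2/2,√2/2), (0,−1), (√2/2,√2/2).
#1 (-1, -1, -1, -1): internal (-1.0000, -0.4142); octagon support 1.0000 vs apothem 1.5 → ∈ W
#2 (0, -1, 1, 0): internal (0.7071, -1.7071); octagon support 1.7071 vs apothem 1.5 → ∉ W
#3 (1, 0, 1, 1): internal (1.7071, -0.2929); octagon support 1.7071 vs apothem 1.5 → ∉ W
#4 (2, -1, 0, -2): internal (1.2929, -2.1213); octagon support 2.4142 vs apothem 1.5 → ∉ W
#5 (-3, 2, 3, -1): internal (-5.1213, -2.2929); octagon support 5.2426 vs apothem 1.5 → ∉ W
#6 (-1, -1, 1, -1): internal (-1.0000, -2.4142); octagon support 2.4142 vs apothem 1.5 → ∉ W
#7 (-2, -3, -1, 0): internal (0.1213, -1.1213); octagon support 1.1213 vs apothem 1.5 → ∈ W
#8 (0, -1, 1, -1): internal (0.0000, -2.4142); octagon support 2.4142 vs apothem 1.5 → ∉ W
#9 (-1, 0, -1, 0): internal (-1.0000, 1.0000); octagon support 1.4142 vs apothem 1.5 → ∈ W

1, 7, 9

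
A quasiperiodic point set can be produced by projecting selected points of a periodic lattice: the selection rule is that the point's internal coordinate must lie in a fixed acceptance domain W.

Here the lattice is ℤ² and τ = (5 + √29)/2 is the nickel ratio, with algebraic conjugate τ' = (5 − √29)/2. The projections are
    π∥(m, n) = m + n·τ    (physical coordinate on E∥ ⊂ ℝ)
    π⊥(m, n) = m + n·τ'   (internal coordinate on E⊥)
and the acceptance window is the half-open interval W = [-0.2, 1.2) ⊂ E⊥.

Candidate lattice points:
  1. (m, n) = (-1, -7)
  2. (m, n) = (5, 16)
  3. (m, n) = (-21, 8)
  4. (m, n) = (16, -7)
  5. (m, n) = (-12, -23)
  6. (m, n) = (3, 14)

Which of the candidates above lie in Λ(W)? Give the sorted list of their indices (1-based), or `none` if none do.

1, 6

Numerically τ ≈ 5.1926 and τ' = −1/τ ≈ -0.1926.
[1] lift (-1,-7): star map gives 0.3481; window check -0.2 ≤ 0.3481 < 1.2 is true → IN Λ
[2] lift (5,16): star map gives 1.9187; window check -0.2 ≤ 1.9187 < 1.2 is false → out
[3] lift (-21,8): star map gives -22.5407; window check -0.2 ≤ -22.5407 < 1.2 is false → out
[4] lift (16,-7): star map gives 17.3481; window check -0.2 ≤ 17.3481 < 1.2 is false → out
[5] lift (-12,-23): star map gives -7.5706; window check -0.2 ≤ -7.5706 < 1.2 is false → out
[6] lift (3,14): star map gives 0.3038; window check -0.2 ≤ 0.3038 < 1.2 is true → IN Λ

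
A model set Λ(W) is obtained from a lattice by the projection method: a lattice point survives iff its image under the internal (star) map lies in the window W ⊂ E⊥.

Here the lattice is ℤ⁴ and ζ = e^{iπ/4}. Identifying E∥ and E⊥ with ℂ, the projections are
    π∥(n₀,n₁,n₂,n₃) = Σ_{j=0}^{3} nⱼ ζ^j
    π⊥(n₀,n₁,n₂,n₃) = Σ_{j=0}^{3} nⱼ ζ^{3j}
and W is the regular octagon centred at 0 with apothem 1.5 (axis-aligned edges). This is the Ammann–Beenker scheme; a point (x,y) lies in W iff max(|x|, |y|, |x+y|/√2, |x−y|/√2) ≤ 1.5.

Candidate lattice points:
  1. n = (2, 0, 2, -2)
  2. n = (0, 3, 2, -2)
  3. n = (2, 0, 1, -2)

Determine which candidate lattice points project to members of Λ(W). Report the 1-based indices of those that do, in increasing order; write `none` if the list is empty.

π⊥(n) = n₀ + n₁ζ³ + n₂ζ⁶ + n₃ζ⁹ where ζ = e^{iπ/4}.
#1 (2, 0, 2, -2): internal (0.5858, -3.4142); octagon support 3.4142 vs apothem 1.5 → ∉ W
#2 (0, 3, 2, -2): internal (-3.5355, -1.2929); octagon support 3.5355 vs apothem 1.5 → ∉ W
#3 (2, 0, 1, -2): internal (0.5858, -2.4142); octagon support 2.4142 vs apothem 1.5 → ∉ W

none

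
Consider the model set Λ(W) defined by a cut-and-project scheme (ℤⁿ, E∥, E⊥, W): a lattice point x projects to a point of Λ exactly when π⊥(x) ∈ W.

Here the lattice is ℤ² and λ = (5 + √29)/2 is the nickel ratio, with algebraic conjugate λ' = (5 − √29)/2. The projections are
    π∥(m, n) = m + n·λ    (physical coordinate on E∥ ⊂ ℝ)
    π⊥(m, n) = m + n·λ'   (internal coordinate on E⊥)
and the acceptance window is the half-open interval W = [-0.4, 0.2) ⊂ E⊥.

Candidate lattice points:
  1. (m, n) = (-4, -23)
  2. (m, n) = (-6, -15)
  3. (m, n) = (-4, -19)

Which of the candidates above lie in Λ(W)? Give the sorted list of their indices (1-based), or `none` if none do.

λ' = (5−√29)/2 ≈ -0.1926.
#1 (-4,-23): internal coord -4 + (-23)·λ' = +0.4294; +0.4294 ∉ [-0.4, 0.2) → out
#2 (-6,-15): internal coord -6 + (-15)·λ' = -3.1113; -3.1113 ∉ [-0.4, 0.2) → out
#3 (-4,-19): internal coord -4 + (-19)·λ' = -0.3409; -0.3409 ∈ [-0.4, 0.2) → IN Λ

3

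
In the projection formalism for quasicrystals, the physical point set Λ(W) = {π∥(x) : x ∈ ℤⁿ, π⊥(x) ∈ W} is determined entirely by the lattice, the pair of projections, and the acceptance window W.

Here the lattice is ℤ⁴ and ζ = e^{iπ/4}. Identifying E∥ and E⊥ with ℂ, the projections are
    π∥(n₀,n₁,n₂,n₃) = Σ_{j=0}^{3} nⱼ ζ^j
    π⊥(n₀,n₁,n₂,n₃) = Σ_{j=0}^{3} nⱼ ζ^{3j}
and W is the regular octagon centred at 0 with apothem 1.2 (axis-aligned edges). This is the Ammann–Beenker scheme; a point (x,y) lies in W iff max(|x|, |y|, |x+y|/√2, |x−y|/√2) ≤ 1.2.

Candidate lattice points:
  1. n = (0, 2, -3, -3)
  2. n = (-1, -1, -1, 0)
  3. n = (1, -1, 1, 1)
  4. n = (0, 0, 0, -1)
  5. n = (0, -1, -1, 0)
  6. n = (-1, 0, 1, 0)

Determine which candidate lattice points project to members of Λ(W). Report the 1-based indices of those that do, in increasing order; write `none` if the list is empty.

Internal map: ζ^{3j} for j=0..3 gives (1,0), (−√2/2,√2/2), (0,−1), (√2/2,√2/2).
candidate 1: n = (0, 2, -3, -3) → π⊥ ≈ (-3.5355, +2.2929); max(|x|,|y|,|x±y|/√2) = 4.1213 > 1.2 ⇒ ∉ W
candidate 2: n = (-1, -1, -1, 0) → π⊥ ≈ (-0.2929, +0.2929); max(|x|,|y|,|x±y|/√2) = 0.4142 ≤ 1.2 ⇒ ∈ W
candidate 3: n = (1, -1, 1, 1) → π⊥ ≈ (+2.4142, -1.0000); max(|x|,|y|,|x±y|/√2) = 2.4142 > 1.2 ⇒ ∉ W
candidate 4: n = (0, 0, 0, -1) → π⊥ ≈ (-0.7071, -0.7071); max(|x|,|y|,|x±y|/√2) = 1.0000 ≤ 1.2 ⇒ ∈ W
candidate 5: n = (0, -1, -1, 0) → π⊥ ≈ (+0.7071, +0.2929); max(|x|,|y|,|x±y|/√2) = 0.7071 ≤ 1.2 ⇒ ∈ W
candidate 6: n = (-1, 0, 1, 0) → π⊥ ≈ (-1.0000, -1.0000); max(|x|,|y|,|x±y|/√2) = 1.4142 > 1.2 ⇒ ∉ W

2, 4, 5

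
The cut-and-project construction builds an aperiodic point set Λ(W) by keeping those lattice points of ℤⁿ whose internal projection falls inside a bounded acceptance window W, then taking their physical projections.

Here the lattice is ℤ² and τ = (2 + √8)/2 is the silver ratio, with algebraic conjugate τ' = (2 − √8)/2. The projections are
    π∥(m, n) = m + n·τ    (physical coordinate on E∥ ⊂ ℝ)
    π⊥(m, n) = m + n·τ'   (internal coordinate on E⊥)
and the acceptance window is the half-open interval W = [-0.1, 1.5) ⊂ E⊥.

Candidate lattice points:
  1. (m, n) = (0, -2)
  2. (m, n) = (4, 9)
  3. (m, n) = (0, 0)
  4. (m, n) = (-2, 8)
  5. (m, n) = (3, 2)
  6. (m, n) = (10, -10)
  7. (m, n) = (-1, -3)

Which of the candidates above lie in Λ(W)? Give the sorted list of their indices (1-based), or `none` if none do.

τ' = (2−√8)/2 ≈ -0.414214.
#1 (0,-2): internal coord 0 + (-2)·τ' = +0.828427; +0.828427 ∈ [-0.1, 1.5) → IN Λ
#2 (4,9): internal coord 4 + (9)·τ' = +0.272078; +0.272078 ∈ [-0.1, 1.5) → IN Λ
#3 (0,0): internal coord 0 + (0)·τ' = +0.000000; +0.000000 ∈ [-0.1, 1.5) → IN Λ
#4 (-2,8): internal coord -2 + (8)·τ' = -5.313708; -5.313708 ∉ [-0.1, 1.5) → out
#5 (3,2): internal coord 3 + (2)·τ' = +2.171573; +2.171573 ∉ [-0.1, 1.5) → out
#6 (10,-10): internal coord 10 + (-10)·τ' = +14.142136; +14.142136 ∉ [-0.1, 1.5) → out
#7 (-1,-3): internal coord -1 + (-3)·τ' = +0.242641; +0.242641 ∈ [-0.1, 1.5) → IN Λ

1, 2, 3, 7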